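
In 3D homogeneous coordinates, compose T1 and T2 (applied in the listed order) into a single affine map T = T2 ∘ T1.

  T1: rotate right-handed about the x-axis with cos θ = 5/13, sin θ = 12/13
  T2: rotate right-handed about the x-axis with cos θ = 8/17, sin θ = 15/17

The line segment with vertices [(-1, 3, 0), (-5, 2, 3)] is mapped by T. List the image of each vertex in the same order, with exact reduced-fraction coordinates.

image vertices: (-1, -420/221, 513/221), (-5, -61/17, -6/17)

T1 rotate right-handed about the x-axis with cos θ = 5/13, sin θ = 12/13: (-1, 3, 0) → (-1, 15/13, 36/13); (-5, 2, 3) → (-5, -2, 3)
T2 rotate right-handed about the x-axis with cos θ = 8/17, sin θ = 15/17: (-1, 15/13, 36/13) → (-1, -420/221, 513/221); (-5, -2, 3) → (-5, -61/17, -6/17)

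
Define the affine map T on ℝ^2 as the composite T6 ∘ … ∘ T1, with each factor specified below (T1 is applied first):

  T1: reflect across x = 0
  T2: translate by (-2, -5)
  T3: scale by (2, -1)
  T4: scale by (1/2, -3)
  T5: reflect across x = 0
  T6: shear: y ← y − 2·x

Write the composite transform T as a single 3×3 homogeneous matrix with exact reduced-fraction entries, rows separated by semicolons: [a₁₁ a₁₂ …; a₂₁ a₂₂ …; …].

T1 = [-1 0 0; 0 1 0; 0 0 1]
T2·T1 = [-1 0 -2; 0 1 -5; 0 0 1]
T3·…·T1 = [-2 0 -4; 0 -1 5; 0 0 1]
T4·…·T1 = [-1 0 -2; 0 3 -15; 0 0 1]
T5·…·T1 = [1 0 2; 0 3 -15; 0 0 1]
T6·…·T1 = [1 0 2; -2 3 -19; 0 0 1]

T = [1 0 2; -2 3 -19; 0 0 1]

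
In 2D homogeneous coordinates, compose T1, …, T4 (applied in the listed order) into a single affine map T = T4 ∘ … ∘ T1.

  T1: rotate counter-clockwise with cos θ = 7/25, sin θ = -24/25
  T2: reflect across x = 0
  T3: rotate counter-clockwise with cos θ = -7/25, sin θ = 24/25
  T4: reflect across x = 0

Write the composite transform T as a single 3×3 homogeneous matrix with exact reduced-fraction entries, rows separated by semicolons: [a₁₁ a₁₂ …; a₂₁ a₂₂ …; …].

T = [-1 0 0; 0 -1 0; 0 0 1]

T1 = [7/25 24/25 0; -24/25 7/25 0; 0 0 1]
T2·T1 = [-7/25 -24/25 0; -24/25 7/25 0; 0 0 1]
T3·…·T1 = [1 0 0; 0 -1 0; 0 0 1]
T4·…·T1 = [-1 0 0; 0 -1 0; 0 0 1]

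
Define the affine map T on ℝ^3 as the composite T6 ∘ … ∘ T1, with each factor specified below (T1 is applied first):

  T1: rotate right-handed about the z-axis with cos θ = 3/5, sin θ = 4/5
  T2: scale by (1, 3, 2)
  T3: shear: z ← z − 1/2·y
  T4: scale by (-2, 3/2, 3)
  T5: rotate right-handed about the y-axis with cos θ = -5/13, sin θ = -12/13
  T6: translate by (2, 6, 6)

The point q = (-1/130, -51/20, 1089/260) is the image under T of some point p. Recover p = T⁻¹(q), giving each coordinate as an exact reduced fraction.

p = (-5/4, -3/2, -1)

T1 = [3/5 -4/5 0 0; 4/5 3/5 0 0; 0 0 1 0; 0 0 0 1]
T2·T1 = [3/5 -4/5 0 0; 12/5 9/5 0 0; 0 0 2 0; 0 0 0 1]
T3·…·T1 = [3/5 -4/5 0 0; 12/5 9/5 0 0; -6/5 -9/10 2 0; 0 0 0 1]
T4·…·T1 = [-6/5 8/5 0 0; 18/5 27/10 0 0; -18/5 -27/10 6 0; 0 0 0 1]
T5·…·T1 = [246/65 122/65 -72/13 0; 18/5 27/10 0 0; 18/65 327/130 -30/13 0; 0 0 0 1]
T6·…·T1 = [246/65 122/65 -72/13 2; 18/5 27/10 0 6; 18/65 327/130 -30/13 6; 0 0 0 1]
det M = -54; M⁻¹ = [3/26 8/45 -18/65 71/195; -2/13 2/15 24/65 -176/65; -2/13 1/6 -5/78 -4/13; 0 0 0 1]
M⁻¹ · (-1/130, -51/20, 1089/260)ᵀ = (-5/4, -3/2, -1)ᵀ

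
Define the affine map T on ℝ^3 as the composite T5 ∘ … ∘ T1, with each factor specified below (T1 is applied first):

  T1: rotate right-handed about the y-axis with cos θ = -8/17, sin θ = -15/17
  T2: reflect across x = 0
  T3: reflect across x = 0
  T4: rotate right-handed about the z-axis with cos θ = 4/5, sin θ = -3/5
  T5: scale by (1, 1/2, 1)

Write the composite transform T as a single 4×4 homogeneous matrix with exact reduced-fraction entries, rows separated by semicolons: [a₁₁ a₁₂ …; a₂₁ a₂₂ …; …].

T1 = [-8/17 0 -15/17 0; 0 1 0 0; 15/17 0 -8/17 0; 0 0 0 1]
T2·T1 = [8/17 0 15/17 0; 0 1 0 0; 15/17 0 -8/17 0; 0 0 0 1]
T3·…·T1 = [-8/17 0 -15/17 0; 0 1 0 0; 15/17 0 -8/17 0; 0 0 0 1]
T4·…·T1 = [-32/85 3/5 -12/17 0; 24/85 4/5 9/17 0; 15/17 0 -8/17 0; 0 0 0 1]
T5·…·T1 = [-32/85 3/5 -12/17 0; 12/85 2/5 9/34 0; 15/17 0 -8/17 0; 0 0 0 1]

T = [-32/85 3/5 -12/17 0; 12/85 2/5 9/34 0; 15/17 0 -8/17 0; 0 0 0 1]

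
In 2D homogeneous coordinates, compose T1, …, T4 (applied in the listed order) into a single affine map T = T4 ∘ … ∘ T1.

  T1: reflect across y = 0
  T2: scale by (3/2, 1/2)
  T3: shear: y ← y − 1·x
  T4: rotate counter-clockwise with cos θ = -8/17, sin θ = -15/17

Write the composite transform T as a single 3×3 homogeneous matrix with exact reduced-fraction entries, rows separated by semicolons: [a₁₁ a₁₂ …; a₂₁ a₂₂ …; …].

T1 = [1 0 0; 0 -1 0; 0 0 1]
T2·T1 = [3/2 0 0; 0 -1/2 0; 0 0 1]
T3·…·T1 = [3/2 0 0; -3/2 -1/2 0; 0 0 1]
T4·…·T1 = [-69/34 -15/34 0; -21/34 4/17 0; 0 0 1]

T = [-69/34 -15/34 0; -21/34 4/17 0; 0 0 1]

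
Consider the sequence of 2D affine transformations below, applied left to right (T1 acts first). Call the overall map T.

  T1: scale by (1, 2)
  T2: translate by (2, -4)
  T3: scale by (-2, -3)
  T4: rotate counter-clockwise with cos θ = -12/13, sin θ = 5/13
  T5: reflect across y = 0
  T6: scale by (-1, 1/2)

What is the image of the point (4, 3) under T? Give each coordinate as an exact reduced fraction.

T(p) = (-174/13, -6/13)

T1 scale by (1, 2): (4, 3) → (4, 6)
T2 translate by (2, -4): (4, 6) → (6, 2)
T3 scale by (-2, -3): (6, 2) → (-12, -6)
T4 rotate counter-clockwise with cos θ = -12/13, sin θ = 5/13: (-12, -6) → (174/13, 12/13)
T5 reflect across y = 0: (174/13, 12/13) → (174/13, -12/13)
T6 scale by (-1, 1/2): (174/13, -12/13) → (-174/13, -6/13)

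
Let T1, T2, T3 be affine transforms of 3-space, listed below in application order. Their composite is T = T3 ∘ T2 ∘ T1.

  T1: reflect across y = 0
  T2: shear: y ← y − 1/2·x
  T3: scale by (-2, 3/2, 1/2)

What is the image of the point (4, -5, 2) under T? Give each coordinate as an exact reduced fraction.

T(p) = (-8, 9/2, 1)

T1 reflect across y = 0: (4, -5, 2) → (4, 5, 2)
T2 shear: y ← y − 1/2·x: (4, 5, 2) → (4, 3, 2)
T3 scale by (-2, 3/2, 1/2): (4, 3, 2) → (-8, 9/2, 1)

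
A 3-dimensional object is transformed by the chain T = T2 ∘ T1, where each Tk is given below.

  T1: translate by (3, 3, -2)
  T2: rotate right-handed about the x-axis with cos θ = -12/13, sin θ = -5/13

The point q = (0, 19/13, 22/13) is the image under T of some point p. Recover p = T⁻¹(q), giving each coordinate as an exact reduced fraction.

T1 = [1 0 0 3; 0 1 0 3; 0 0 1 -2; 0 0 0 1]
T2·T1 = [1 0 0 3; 0 -12/13 5/13 -46/13; 0 -5/13 -12/13 9/13; 0 0 0 1]
det M = 1; M⁻¹ = [1 0 0 -3; 0 -12/13 -5/13 -3; 0 5/13 -12/13 2; 0 0 0 1]
M⁻¹ · (0, 19/13, 22/13)ᵀ = (-3, -5, 1)ᵀ

p = (-3, -5, 1)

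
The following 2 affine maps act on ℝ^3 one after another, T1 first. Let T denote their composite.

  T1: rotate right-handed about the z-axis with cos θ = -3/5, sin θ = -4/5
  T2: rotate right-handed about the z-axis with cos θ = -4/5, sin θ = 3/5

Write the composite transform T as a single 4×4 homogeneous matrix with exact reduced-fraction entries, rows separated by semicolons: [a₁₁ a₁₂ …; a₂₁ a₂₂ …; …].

T1 = [-3/5 4/5 0 0; -4/5 -3/5 0 0; 0 0 1 0; 0 0 0 1]
T2·T1 = [24/25 -7/25 0 0; 7/25 24/25 0 0; 0 0 1 0; 0 0 0 1]

T = [24/25 -7/25 0 0; 7/25 24/25 0 0; 0 0 1 0; 0 0 0 1]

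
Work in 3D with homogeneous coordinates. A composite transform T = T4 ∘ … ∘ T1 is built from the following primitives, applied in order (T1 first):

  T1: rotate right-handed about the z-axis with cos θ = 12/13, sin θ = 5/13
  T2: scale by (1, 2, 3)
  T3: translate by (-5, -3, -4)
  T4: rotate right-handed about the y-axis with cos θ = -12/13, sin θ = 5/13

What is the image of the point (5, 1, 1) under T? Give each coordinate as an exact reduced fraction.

T1 rotate right-handed about the z-axis with cos θ = 12/13, sin θ = 5/13: (5, 1, 1) → (55/13, 37/13, 1)
T2 scale by (1, 2, 3): (55/13, 37/13, 1) → (55/13, 74/13, 3)
T3 translate by (-5, -3, -4): (55/13, 74/13, 3) → (-10/13, 35/13, -1)
T4 rotate right-handed about the y-axis with cos θ = -12/13, sin θ = 5/13: (-10/13, 35/13, -1) → (55/169, 35/13, 206/169)

T(p) = (55/169, 35/13, 206/169)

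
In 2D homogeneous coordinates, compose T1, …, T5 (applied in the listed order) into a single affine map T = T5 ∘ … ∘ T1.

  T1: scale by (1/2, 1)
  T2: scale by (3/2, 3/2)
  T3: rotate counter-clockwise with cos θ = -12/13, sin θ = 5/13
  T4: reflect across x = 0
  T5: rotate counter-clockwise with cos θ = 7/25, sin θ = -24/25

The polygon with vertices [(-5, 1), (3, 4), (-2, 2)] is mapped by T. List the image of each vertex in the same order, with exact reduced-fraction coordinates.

image vertices: (-2289/650, 2571/1300), (-1059/325, -7173/1300), (-213/65, -93/130)

T1 scale by (1/2, 1): (-5, 1) → (-5/2, 1); (3, 4) → (3/2, 4); (-2, 2) → (-1, 2)
T2 scale by (3/2, 3/2): (-5/2, 1) → (-15/4, 3/2); (3/2, 4) → (9/4, 6); (-1, 2) → (-3/2, 3)
T3 rotate counter-clockwise with cos θ = -12/13, sin θ = 5/13: (-15/4, 3/2) → (75/26, -147/52); (9/4, 6) → (-57/13, -243/52); (-3/2, 3) → (3/13, -87/26)
T4 reflect across x = 0: (75/26, -147/52) → (-75/26, -147/52); (-57/13, -243/52) → (57/13, -243/52); (3/13, -87/26) → (-3/13, -87/26)
T5 rotate counter-clockwise with cos θ = 7/25, sin θ = -24/25: (-75/26, -147/52) → (-2289/650, 2571/1300); (57/13, -243/52) → (-1059/325, -7173/1300); (-3/13, -87/26) → (-213/65, -93/130)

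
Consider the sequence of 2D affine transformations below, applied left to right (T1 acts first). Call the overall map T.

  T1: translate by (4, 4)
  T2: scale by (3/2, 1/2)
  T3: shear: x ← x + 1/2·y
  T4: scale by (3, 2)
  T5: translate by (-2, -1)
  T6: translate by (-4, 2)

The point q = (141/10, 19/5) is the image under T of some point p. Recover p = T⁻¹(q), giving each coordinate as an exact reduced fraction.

T1 = [1 0 4; 0 1 4; 0 0 1]
T2·T1 = [3/2 0 6; 0 1/2 2; 0 0 1]
T3·…·T1 = [3/2 1/4 7; 0 1/2 2; 0 0 1]
T4·…·T1 = [9/2 3/4 21; 0 1 4; 0 0 1]
T5·…·T1 = [9/2 3/4 19; 0 1 3; 0 0 1]
T6·…·T1 = [9/2 3/4 15; 0 1 5; 0 0 1]
det M = 9/2; M⁻¹ = [2/9 -1/6 -5/2; 0 1 -5; 0 0 1]
M⁻¹ · (141/10, 19/5)ᵀ = (0, -6/5)ᵀ

p = (0, -6/5)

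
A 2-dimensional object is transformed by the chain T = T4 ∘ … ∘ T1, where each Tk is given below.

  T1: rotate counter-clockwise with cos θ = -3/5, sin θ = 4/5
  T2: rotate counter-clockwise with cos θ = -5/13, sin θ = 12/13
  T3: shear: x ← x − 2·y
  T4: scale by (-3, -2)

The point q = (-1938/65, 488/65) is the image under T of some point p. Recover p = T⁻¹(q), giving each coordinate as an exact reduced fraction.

p = (2, 4)

T1 = [-3/5 -4/5 0; 4/5 -3/5 0; 0 0 1]
T2·T1 = [-33/65 56/65 0; -56/65 -33/65 0; 0 0 1]
T3·…·T1 = [79/65 122/65 0; -56/65 -33/65 0; 0 0 1]
T4·…·T1 = [-237/65 -366/65 0; 112/65 66/65 0; 0 0 1]
det M = 6; M⁻¹ = [11/65 61/65 0; -56/195 -79/130 0; 0 0 1]
M⁻¹ · (-1938/65, 488/65)ᵀ = (2, 4)ᵀ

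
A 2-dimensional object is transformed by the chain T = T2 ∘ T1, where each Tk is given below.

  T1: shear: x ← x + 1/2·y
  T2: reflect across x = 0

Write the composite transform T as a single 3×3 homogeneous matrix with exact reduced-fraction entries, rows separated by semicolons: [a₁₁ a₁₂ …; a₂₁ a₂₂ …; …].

T1 = [1 1/2 0; 0 1 0; 0 0 1]
T2·T1 = [-1 -1/2 0; 0 1 0; 0 0 1]

T = [-1 -1/2 0; 0 1 0; 0 0 1]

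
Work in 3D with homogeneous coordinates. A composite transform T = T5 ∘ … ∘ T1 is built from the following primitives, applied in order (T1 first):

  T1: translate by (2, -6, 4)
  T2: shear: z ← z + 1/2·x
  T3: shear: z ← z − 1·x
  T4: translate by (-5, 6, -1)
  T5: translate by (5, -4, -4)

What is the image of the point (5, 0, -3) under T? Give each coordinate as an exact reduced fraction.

T1 translate by (2, -6, 4): (5, 0, -3) → (7, -6, 1)
T2 shear: z ← z + 1/2·x: (7, -6, 1) → (7, -6, 9/2)
T3 shear: z ← z − 1·x: (7, -6, 9/2) → (7, -6, -5/2)
T4 translate by (-5, 6, -1): (7, -6, -5/2) → (2, 0, -7/2)
T5 translate by (5, -4, -4): (2, 0, -7/2) → (7, -4, -15/2)

T(p) = (7, -4, -15/2)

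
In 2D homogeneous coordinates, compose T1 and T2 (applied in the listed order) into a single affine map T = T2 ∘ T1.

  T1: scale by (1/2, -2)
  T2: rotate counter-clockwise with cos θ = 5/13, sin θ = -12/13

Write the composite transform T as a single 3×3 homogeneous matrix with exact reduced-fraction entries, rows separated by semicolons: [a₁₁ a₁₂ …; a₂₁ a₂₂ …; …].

T = [5/26 -24/13 0; -6/13 -10/13 0; 0 0 1]

T1 = [1/2 0 0; 0 -2 0; 0 0 1]
T2·T1 = [5/26 -24/13 0; -6/13 -10/13 0; 0 0 1]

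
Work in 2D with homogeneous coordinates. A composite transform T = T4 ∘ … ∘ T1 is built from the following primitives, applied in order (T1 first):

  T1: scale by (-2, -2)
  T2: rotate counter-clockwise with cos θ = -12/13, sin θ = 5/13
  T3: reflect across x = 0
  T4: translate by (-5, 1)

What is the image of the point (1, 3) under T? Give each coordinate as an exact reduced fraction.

T(p) = (-119/13, 75/13)

T1 scale by (-2, -2): (1, 3) → (-2, -6)
T2 rotate counter-clockwise with cos θ = -12/13, sin θ = 5/13: (-2, -6) → (54/13, 62/13)
T3 reflect across x = 0: (54/13, 62/13) → (-54/13, 62/13)
T4 translate by (-5, 1): (-54/13, 62/13) → (-119/13, 75/13)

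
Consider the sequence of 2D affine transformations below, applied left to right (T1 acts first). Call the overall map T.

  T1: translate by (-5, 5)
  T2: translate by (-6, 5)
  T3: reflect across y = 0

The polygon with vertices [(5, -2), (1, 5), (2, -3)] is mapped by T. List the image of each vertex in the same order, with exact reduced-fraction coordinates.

image vertices: (-6, -8), (-10, -15), (-9, -7)

T1 translate by (-5, 5): (5, -2) → (0, 3); (1, 5) → (-4, 10); (2, -3) → (-3, 2)
T2 translate by (-6, 5): (0, 3) → (-6, 8); (-4, 10) → (-10, 15); (-3, 2) → (-9, 7)
T3 reflect across y = 0: (-6, 8) → (-6, -8); (-10, 15) → (-10, -15); (-9, 7) → (-9, -7)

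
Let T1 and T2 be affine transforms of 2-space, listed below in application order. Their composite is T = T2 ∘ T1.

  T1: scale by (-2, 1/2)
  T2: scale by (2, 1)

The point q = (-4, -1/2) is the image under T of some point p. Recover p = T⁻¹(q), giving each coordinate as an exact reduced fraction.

p = (1, -1)

T1 = [-2 0 0; 0 1/2 0; 0 0 1]
T2·T1 = [-4 0 0; 0 1/2 0; 0 0 1]
det M = -2; M⁻¹ = [-1/4 0 0; 0 2 0; 0 0 1]
M⁻¹ · (-4, -1/2)ᵀ = (1, -1)ᵀ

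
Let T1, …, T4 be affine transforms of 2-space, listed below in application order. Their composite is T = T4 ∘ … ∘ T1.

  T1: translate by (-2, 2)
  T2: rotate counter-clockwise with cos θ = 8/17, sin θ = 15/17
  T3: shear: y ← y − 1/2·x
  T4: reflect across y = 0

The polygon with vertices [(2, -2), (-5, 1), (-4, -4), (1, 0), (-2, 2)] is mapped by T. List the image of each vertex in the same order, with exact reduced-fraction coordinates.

T1 translate by (-2, 2): (2, -2) → (0, 0); (-5, 1) → (-7, 3); (-4, -4) → (-6, -2); (1, 0) → (-1, 2); (-2, 2) → (-4, 4)
T2 rotate counter-clockwise with cos θ = 8/17, sin θ = 15/17: (0, 0) → (0, 0); (-7, 3) → (-101/17, -81/17); (-6, -2) → (-18/17, -106/17); (-1, 2) → (-38/17, 1/17); (-4, 4) → (-92/17, -28/17)
T3 shear: y ← y − 1/2·x: (0, 0) → (0, 0); (-101/17, -81/17) → (-101/17, -61/34); (-18/17, -106/17) → (-18/17, -97/17); (-38/17, 1/17) → (-38/17, 20/17); (-92/17, -28/17) → (-92/17, 18/17)
T4 reflect across y = 0: (0, 0) → (0, 0); (-101/17, -61/34) → (-101/17, 61/34); (-18/17, -97/17) → (-18/17, 97/17); (-38/17, 20/17) → (-38/17, -20/17); (-92/17, 18/17) → (-92/17, -18/17)

image vertices: (0, 0), (-101/17, 61/34), (-18/17, 97/17), (-38/17, -20/17), (-92/17, -18/17)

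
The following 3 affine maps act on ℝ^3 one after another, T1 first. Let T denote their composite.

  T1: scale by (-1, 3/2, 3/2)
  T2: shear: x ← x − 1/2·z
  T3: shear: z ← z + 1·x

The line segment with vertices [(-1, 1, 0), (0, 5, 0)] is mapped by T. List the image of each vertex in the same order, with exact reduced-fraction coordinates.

image vertices: (1, 3/2, 1), (0, 15/2, 0)

T1 scale by (-1, 3/2, 3/2): (-1, 1, 0) → (1, 3/2, 0); (0, 5, 0) → (0, 15/2, 0)
T2 shear: x ← x − 1/2·z: (1, 3/2, 0) → (1, 3/2, 0); (0, 15/2, 0) → (0, 15/2, 0)
T3 shear: z ← z + 1·x: (1, 3/2, 0) → (1, 3/2, 1); (0, 15/2, 0) → (0, 15/2, 0)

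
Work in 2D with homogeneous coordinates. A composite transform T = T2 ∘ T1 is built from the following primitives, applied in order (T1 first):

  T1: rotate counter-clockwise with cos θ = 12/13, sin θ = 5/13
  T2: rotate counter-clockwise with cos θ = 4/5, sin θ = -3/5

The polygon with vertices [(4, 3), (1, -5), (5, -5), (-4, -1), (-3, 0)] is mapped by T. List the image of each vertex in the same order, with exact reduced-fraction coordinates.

T1 rotate counter-clockwise with cos θ = 12/13, sin θ = 5/13: (4, 3) → (33/13, 56/13); (1, -5) → (37/13, -55/13); (5, -5) → (85/13, -35/13); (-4, -1) → (-43/13, -32/13); (-3, 0) → (-36/13, -15/13)
T2 rotate counter-clockwise with cos θ = 4/5, sin θ = -3/5: (33/13, 56/13) → (60/13, 25/13); (37/13, -55/13) → (-17/65, -331/65); (85/13, -35/13) → (47/13, -79/13); (-43/13, -32/13) → (-268/65, 1/65); (-36/13, -15/13) → (-189/65, 48/65)

image vertices: (60/13, 25/13), (-17/65, -331/65), (47/13, -79/13), (-268/65, 1/65), (-189/65, 48/65)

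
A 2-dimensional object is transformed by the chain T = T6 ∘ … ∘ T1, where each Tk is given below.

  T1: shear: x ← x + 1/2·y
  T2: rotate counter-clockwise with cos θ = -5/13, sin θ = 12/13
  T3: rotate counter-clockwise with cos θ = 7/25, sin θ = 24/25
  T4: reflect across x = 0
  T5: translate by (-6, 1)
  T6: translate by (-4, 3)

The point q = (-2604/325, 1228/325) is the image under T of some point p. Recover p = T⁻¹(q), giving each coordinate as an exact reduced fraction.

p = (2, 0)

T1 = [1 1/2 0; 0 1 0; 0 0 1]
T2·T1 = [-5/13 -29/26 0; 12/13 1/13 0; 0 0 1]
T3·…·T1 = [-323/325 -251/650 0; -36/325 -341/325 0; 0 0 1]
T4·…·T1 = [323/325 251/650 0; -36/325 -341/325 0; 0 0 1]
T5·…·T1 = [323/325 251/650 -6; -36/325 -341/325 1; 0 0 1]
T6·…·T1 = [323/325 251/650 -10; -36/325 -341/325 4; 0 0 1]
det M = -1; M⁻¹ = [341/325 251/650 2908/325; -36/325 -323/325 932/325; 0 0 1]
M⁻¹ · (-2604/325, 1228/325)ᵀ = (2, 0)ᵀ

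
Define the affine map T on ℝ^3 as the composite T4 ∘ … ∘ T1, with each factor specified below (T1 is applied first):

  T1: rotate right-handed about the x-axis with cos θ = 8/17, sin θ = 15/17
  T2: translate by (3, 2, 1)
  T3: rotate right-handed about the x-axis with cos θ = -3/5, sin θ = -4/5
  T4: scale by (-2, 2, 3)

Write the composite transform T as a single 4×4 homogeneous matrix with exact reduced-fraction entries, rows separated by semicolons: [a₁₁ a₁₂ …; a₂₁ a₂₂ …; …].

T1 = [1 0 0 0; 0 8/17 -15/17 0; 0 15/17 8/17 0; 0 0 0 1]
T2·T1 = [1 0 0 3; 0 8/17 -15/17 2; 0 15/17 8/17 1; 0 0 0 1]
T3·…·T1 = [1 0 0 3; 0 36/85 77/85 -2/5; 0 -77/85 36/85 -11/5; 0 0 0 1]
T4·…·T1 = [-2 0 0 -6; 0 72/85 154/85 -4/5; 0 -231/85 108/85 -33/5; 0 0 0 1]

T = [-2 0 0 -6; 0 72/85 154/85 -4/5; 0 -231/85 108/85 -33/5; 0 0 0 1]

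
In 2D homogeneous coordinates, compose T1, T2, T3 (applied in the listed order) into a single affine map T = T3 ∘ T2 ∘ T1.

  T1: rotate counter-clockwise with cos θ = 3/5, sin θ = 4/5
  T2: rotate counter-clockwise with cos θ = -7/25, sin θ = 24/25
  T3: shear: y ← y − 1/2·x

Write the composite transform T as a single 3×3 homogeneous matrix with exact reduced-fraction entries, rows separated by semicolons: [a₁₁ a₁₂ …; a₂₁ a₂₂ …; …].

T = [-117/125 -44/125 0; 41/50 -19/25 0; 0 0 1]

T1 = [3/5 -4/5 0; 4/5 3/5 0; 0 0 1]
T2·T1 = [-117/125 -44/125 0; 44/125 -117/125 0; 0 0 1]
T3·…·T1 = [-117/125 -44/125 0; 41/50 -19/25 0; 0 0 1]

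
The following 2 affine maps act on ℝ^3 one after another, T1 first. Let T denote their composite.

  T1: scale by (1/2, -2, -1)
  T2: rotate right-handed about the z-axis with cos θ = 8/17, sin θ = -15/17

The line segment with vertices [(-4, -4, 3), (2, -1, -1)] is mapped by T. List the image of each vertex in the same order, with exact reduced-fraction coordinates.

image vertices: (104/17, 94/17, -3), (38/17, 1/17, 1)

T1 scale by (1/2, -2, -1): (-4, -4, 3) → (-2, 8, -3); (2, -1, -1) → (1, 2, 1)
T2 rotate right-handed about the z-axis with cos θ = 8/17, sin θ = -15/17: (-2, 8, -3) → (104/17, 94/17, -3); (1, 2, 1) → (38/17, 1/17, 1)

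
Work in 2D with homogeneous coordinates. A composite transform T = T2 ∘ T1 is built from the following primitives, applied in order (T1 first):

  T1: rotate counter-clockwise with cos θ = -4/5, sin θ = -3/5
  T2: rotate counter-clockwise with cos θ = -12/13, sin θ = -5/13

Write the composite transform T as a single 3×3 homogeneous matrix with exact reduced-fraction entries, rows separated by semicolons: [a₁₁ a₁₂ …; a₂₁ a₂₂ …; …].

T = [33/65 -56/65 0; 56/65 33/65 0; 0 0 1]

T1 = [-4/5 3/5 0; -3/5 -4/5 0; 0 0 1]
T2·T1 = [33/65 -56/65 0; 56/65 33/65 0; 0 0 1]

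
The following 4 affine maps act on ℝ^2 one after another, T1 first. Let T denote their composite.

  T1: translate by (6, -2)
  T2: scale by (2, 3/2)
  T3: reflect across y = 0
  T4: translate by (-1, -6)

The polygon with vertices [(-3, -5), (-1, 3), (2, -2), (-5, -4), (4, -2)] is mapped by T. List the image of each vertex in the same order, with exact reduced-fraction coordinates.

image vertices: (5, 9/2), (9, -15/2), (15, 0), (1, 3), (19, 0)

T1 translate by (6, -2): (-3, -5) → (3, -7); (-1, 3) → (5, 1); (2, -2) → (8, -4); (-5, -4) → (1, -6); (4, -2) → (10, -4)
T2 scale by (2, 3/2): (3, -7) → (6, -21/2); (5, 1) → (10, 3/2); (8, -4) → (16, -6); (1, -6) → (2, -9); (10, -4) → (20, -6)
T3 reflect across y = 0: (6, -21/2) → (6, 21/2); (10, 3/2) → (10, -3/2); (16, -6) → (16, 6); (2, -9) → (2, 9); (20, -6) → (20, 6)
T4 translate by (-1, -6): (6, 21/2) → (5, 9/2); (10, -3/2) → (9, -15/2); (16, 6) → (15, 0); (2, 9) → (1, 3); (20, 6) → (19, 0)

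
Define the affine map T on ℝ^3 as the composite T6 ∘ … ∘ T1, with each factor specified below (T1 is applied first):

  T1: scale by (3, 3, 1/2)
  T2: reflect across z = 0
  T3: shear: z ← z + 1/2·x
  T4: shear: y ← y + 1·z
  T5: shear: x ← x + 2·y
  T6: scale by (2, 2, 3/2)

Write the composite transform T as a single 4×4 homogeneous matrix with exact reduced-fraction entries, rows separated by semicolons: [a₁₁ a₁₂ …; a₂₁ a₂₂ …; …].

T = [12 12 -2 0; 3 6 -1 0; 9/4 0 -3/4 0; 0 0 0 1]

T1 = [3 0 0 0; 0 3 0 0; 0 0 1/2 0; 0 0 0 1]
T2·T1 = [3 0 0 0; 0 3 0 0; 0 0 -1/2 0; 0 0 0 1]
T3·…·T1 = [3 0 0 0; 0 3 0 0; 3/2 0 -1/2 0; 0 0 0 1]
T4·…·T1 = [3 0 0 0; 3/2 3 -1/2 0; 3/2 0 -1/2 0; 0 0 0 1]
T5·…·T1 = [6 6 -1 0; 3/2 3 -1/2 0; 3/2 0 -1/2 0; 0 0 0 1]
T6·…·T1 = [12 12 -2 0; 3 6 -1 0; 9/4 0 -3/4 0; 0 0 0 1]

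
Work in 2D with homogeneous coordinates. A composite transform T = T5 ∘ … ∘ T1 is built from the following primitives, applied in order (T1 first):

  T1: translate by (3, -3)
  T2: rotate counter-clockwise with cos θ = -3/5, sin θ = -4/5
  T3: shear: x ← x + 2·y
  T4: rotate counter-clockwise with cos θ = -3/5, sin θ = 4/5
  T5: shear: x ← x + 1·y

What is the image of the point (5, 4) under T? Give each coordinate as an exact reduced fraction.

T(p) = (31/5, -51/5)

T1 translate by (3, -3): (5, 4) → (8, 1)
T2 rotate counter-clockwise with cos θ = -3/5, sin θ = -4/5: (8, 1) → (-4, -7)
T3 shear: x ← x + 2·y: (-4, -7) → (-18, -7)
T4 rotate counter-clockwise with cos θ = -3/5, sin θ = 4/5: (-18, -7) → (82/5, -51/5)
T5 shear: x ← x + 1·y: (82/5, -51/5) → (31/5, -51/5)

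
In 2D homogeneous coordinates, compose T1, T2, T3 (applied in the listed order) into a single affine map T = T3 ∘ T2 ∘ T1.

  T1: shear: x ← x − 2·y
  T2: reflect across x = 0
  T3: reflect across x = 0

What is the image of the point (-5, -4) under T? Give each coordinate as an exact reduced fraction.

T1 shear: x ← x − 2·y: (-5, -4) → (3, -4)
T2 reflect across x = 0: (3, -4) → (-3, -4)
T3 reflect across x = 0: (-3, -4) → (3, -4)

T(p) = (3, -4)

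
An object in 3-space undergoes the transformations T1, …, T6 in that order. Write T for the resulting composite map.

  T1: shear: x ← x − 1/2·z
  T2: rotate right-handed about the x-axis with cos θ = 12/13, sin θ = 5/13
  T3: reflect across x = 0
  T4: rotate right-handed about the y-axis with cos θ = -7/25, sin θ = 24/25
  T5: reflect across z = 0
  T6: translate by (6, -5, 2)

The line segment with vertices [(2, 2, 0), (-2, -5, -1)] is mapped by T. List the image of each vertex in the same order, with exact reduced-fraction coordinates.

T1 shear: x ← x − 1/2·z: (2, 2, 0) → (2, 2, 0); (-2, -5, -1) → (-3/2, -5, -1)
T2 rotate right-handed about the x-axis with cos θ = 12/13, sin θ = 5/13: (2, 2, 0) → (2, 24/13, 10/13); (-3/2, -5, -1) → (-3/2, -55/13, -37/13)
T3 reflect across x = 0: (2, 24/13, 10/13) → (-2, 24/13, 10/13); (-3/2, -55/13, -37/13) → (3/2, -55/13, -37/13)
T4 rotate right-handed about the y-axis with cos θ = -7/25, sin θ = 24/25: (-2, 24/13, 10/13) → (422/325, 24/13, 554/325); (3/2, -55/13, -37/13) → (-2049/650, -55/13, -209/325)
T5 reflect across z = 0: (422/325, 24/13, 554/325) → (422/325, 24/13, -554/325); (-2049/650, -55/13, -209/325) → (-2049/650, -55/13, 209/325)
T6 translate by (6, -5, 2): (422/325, 24/13, -554/325) → (2372/325, -41/13, 96/325); (-2049/650, -55/13, 209/325) → (1851/650, -120/13, 859/325)

image vertices: (2372/325, -41/13, 96/325), (1851/650, -120/13, 859/325)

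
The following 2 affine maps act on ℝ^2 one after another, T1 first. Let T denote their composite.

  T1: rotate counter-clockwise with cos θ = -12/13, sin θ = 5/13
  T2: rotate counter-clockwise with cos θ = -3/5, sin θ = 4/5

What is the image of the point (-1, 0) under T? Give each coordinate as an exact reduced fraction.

T(p) = (-16/65, 63/65)

T1 rotate counter-clockwise with cos θ = -12/13, sin θ = 5/13: (-1, 0) → (12/13, -5/13)
T2 rotate counter-clockwise with cos θ = -3/5, sin θ = 4/5: (12/13, -5/13) → (-16/65, 63/65)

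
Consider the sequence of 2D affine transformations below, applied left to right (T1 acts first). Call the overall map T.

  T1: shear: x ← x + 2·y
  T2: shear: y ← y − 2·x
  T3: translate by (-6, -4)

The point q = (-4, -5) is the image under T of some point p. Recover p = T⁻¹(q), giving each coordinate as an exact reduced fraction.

T1 = [1 2 0; 0 1 0; 0 0 1]
T2·T1 = [1 2 0; -2 -3 0; 0 0 1]
T3·…·T1 = [1 2 -6; -2 -3 -4; 0 0 1]
det M = 1; M⁻¹ = [-3 -2 -26; 2 1 16; 0 0 1]
M⁻¹ · (-4, -5)ᵀ = (-4, 3)ᵀ

p = (-4, 3)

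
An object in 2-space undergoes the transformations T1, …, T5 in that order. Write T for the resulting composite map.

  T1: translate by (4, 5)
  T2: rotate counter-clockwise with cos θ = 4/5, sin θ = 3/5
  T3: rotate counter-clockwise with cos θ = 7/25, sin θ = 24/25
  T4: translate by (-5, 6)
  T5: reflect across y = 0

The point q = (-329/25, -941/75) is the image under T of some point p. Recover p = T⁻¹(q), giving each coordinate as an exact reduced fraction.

T1 = [1 0 4; 0 1 5; 0 0 1]
T2·T1 = [4/5 -3/5 1/5; 3/5 4/5 32/5; 0 0 1]
T3·…·T1 = [-44/125 -117/125 -761/125; 117/125 -44/125 248/125; 0 0 1]
T4·…·T1 = [-44/125 -117/125 -1386/125; 117/125 -44/125 998/125; 0 0 1]
T5·…·T1 = [-44/125 -117/125 -1386/125; -117/125 44/125 -998/125; 0 0 1]
det M = -1; M⁻¹ = [-44/125 -117/125 -1422/125; -117/125 44/125 -946/125; 0 0 1]
M⁻¹ · (-329/25, -941/75)ᵀ = (5, 1/3)ᵀ

p = (5, 1/3)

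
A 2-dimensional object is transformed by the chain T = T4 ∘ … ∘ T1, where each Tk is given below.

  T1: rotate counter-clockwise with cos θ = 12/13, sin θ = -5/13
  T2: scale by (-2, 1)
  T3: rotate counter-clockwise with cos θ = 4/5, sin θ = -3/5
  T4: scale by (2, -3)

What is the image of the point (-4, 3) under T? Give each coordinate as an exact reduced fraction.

T(p) = (864/65, -6/5)

T1 rotate counter-clockwise with cos θ = 12/13, sin θ = -5/13: (-4, 3) → (-33/13, 56/13)
T2 scale by (-2, 1): (-33/13, 56/13) → (66/13, 56/13)
T3 rotate counter-clockwise with cos θ = 4/5, sin θ = -3/5: (66/13, 56/13) → (432/65, 2/5)
T4 scale by (2, -3): (432/65, 2/5) → (864/65, -6/5)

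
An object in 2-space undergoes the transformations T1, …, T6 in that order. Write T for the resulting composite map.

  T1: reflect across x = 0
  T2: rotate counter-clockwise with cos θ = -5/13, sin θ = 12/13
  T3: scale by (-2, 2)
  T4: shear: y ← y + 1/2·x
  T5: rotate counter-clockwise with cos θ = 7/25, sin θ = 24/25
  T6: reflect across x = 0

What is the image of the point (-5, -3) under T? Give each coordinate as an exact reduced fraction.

T(p) = (698/65, 89/65)

T1 reflect across x = 0: (-5, -3) → (5, -3)
T2 rotate counter-clockwise with cos θ = -5/13, sin θ = 12/13: (5, -3) → (11/13, 75/13)
T3 scale by (-2, 2): (11/13, 75/13) → (-22/13, 150/13)
T4 shear: y ← y + 1/2·x: (-22/13, 150/13) → (-22/13, 139/13)
T5 rotate counter-clockwise with cos θ = 7/25, sin θ = 24/25: (-22/13, 139/13) → (-698/65, 89/65)
T6 reflect across x = 0: (-698/65, 89/65) → (698/65, 89/65)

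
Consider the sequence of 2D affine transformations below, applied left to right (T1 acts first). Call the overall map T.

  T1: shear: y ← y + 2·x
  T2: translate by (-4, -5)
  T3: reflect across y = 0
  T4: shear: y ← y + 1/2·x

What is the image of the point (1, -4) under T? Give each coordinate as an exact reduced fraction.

T(p) = (-3, 11/2)

T1 shear: y ← y + 2·x: (1, -4) → (1, -2)
T2 translate by (-4, -5): (1, -2) → (-3, -7)
T3 reflect across y = 0: (-3, -7) → (-3, 7)
T4 shear: y ← y + 1/2·x: (-3, 7) → (-3, 11/2)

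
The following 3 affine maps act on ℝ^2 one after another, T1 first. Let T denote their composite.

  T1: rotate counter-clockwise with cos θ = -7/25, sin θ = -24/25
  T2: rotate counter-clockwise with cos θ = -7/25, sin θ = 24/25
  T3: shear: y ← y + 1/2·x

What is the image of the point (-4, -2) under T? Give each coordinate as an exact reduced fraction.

T(p) = (-4, -4)

T1 rotate counter-clockwise with cos θ = -7/25, sin θ = -24/25: (-4, -2) → (-4/5, 22/5)
T2 rotate counter-clockwise with cos θ = -7/25, sin θ = 24/25: (-4/5, 22/5) → (-4, -2)
T3 shear: y ← y + 1/2·x: (-4, -2) → (-4, -4)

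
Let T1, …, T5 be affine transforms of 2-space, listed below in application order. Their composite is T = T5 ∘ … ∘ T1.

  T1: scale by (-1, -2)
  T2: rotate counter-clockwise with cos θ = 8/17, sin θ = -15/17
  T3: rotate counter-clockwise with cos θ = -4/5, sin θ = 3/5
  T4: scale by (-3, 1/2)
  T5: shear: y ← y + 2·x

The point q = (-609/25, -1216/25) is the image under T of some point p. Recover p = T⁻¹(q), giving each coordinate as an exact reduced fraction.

T1 = [-1 0 0; 0 -2 0; 0 0 1]
T2·T1 = [-8/17 -30/17 0; 15/17 -16/17 0; 0 0 1]
T3·…·T1 = [-13/85 168/85 0; -84/85 -26/85 0; 0 0 1]
T4·…·T1 = [39/85 -504/85 0; -42/85 -13/85 0; 0 0 1]
T5·…·T1 = [39/85 -504/85 0; 36/85 -1021/85 0; 0 0 1]
det M = -3; M⁻¹ = [1021/255 -168/85 0; 12/85 -13/85 0; 0 0 1]
M⁻¹ · (-609/25, -1216/25)ᵀ = (-7/5, 4)ᵀ

p = (-7/5, 4)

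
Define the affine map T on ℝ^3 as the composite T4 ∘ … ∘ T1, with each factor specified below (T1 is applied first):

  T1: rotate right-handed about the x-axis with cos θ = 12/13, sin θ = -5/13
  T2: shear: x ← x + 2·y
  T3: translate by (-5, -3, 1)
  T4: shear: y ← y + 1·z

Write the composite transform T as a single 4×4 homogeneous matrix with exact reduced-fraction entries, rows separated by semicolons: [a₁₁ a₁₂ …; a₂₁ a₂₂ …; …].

T = [1 24/13 10/13 -5; 0 7/13 17/13 -2; 0 -5/13 12/13 1; 0 0 0 1]

T1 = [1 0 0 0; 0 12/13 5/13 0; 0 -5/13 12/13 0; 0 0 0 1]
T2·T1 = [1 24/13 10/13 0; 0 12/13 5/13 0; 0 -5/13 12/13 0; 0 0 0 1]
T3·…·T1 = [1 24/13 10/13 -5; 0 12/13 5/13 -3; 0 -5/13 12/13 1; 0 0 0 1]
T4·…·T1 = [1 24/13 10/13 -5; 0 7/13 17/13 -2; 0 -5/13 12/13 1; 0 0 0 1]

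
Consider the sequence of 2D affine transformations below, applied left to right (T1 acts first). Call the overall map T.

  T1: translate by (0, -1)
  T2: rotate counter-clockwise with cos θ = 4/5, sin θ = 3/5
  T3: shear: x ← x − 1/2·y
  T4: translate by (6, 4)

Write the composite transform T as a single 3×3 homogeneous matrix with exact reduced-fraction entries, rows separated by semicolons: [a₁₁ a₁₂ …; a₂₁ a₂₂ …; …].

T1 = [1 0 0; 0 1 -1; 0 0 1]
T2·T1 = [4/5 -3/5 3/5; 3/5 4/5 -4/5; 0 0 1]
T3·…·T1 = [1/2 -1 1; 3/5 4/5 -4/5; 0 0 1]
T4·…·T1 = [1/2 -1 7; 3/5 4/5 16/5; 0 0 1]

T = [1/2 -1 7; 3/5 4/5 16/5; 0 0 1]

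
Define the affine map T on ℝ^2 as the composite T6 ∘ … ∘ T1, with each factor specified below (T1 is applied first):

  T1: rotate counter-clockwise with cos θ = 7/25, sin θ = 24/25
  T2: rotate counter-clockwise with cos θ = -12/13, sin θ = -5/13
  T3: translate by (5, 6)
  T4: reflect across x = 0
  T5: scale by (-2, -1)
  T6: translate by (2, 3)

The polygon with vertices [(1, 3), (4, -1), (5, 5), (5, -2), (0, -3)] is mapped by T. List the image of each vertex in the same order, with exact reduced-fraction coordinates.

T1 rotate counter-clockwise with cos θ = 7/25, sin θ = 24/25: (1, 3) → (-13/5, 9/5); (4, -1) → (52/25, 89/25); (5, 5) → (-17/5, 31/5); (5, -2) → (83/25, 106/25); (0, -3) → (72/25, -21/25)
T2 rotate counter-clockwise with cos θ = -12/13, sin θ = -5/13: (-13/5, 9/5) → (201/65, -43/65); (52/25, 89/25) → (-179/325, -1328/325); (-17/5, 31/5) → (359/65, -287/65); (83/25, 106/25) → (-466/325, -1687/325); (72/25, -21/25) → (-969/325, -108/325)
T3 translate by (5, 6): (201/65, -43/65) → (526/65, 347/65); (-179/325, -1328/325) → (1446/325, 622/325); (359/65, -287/65) → (684/65, 103/65); (-466/325, -1687/325) → (1159/325, 263/325); (-969/325, -108/325) → (656/325, 1842/325)
T4 reflect across x = 0: (526/65, 347/65) → (-526/65, 347/65); (1446/325, 622/325) → (-1446/325, 622/325); (684/65, 103/65) → (-684/65, 103/65); (1159/325, 263/325) → (-1159/325, 263/325); (656/325, 1842/325) → (-656/325, 1842/325)
T5 scale by (-2, -1): (-526/65, 347/65) → (1052/65, -347/65); (-1446/325, 622/325) → (2892/325, -622/325); (-684/65, 103/65) → (1368/65, -103/65); (-1159/325, 263/325) → (2318/325, -263/325); (-656/325, 1842/325) → (1312/325, -1842/325)
T6 translate by (2, 3): (1052/65, -347/65) → (1182/65, -152/65); (2892/325, -622/325) → (3542/325, 353/325); (1368/65, -103/65) → (1498/65, 92/65); (2318/325, -263/325) → (2968/325, 712/325); (1312/325, -1842/325) → (1962/325, -867/325)

image vertices: (1182/65, -152/65), (3542/325, 353/325), (1498/65, 92/65), (2968/325, 712/325), (1962/325, -867/325)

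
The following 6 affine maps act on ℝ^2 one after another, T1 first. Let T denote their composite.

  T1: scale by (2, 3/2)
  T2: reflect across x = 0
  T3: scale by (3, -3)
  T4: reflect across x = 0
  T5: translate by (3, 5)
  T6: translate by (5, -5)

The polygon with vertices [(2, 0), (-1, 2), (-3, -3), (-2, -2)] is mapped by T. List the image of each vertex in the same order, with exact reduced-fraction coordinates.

image vertices: (20, 0), (2, -9), (-10, 27/2), (-4, 9)

T1 scale by (2, 3/2): (2, 0) → (4, 0); (-1, 2) → (-2, 3); (-3, -3) → (-6, -9/2); (-2, -2) → (-4, -3)
T2 reflect across x = 0: (4, 0) → (-4, 0); (-2, 3) → (2, 3); (-6, -9/2) → (6, -9/2); (-4, -3) → (4, -3)
T3 scale by (3, -3): (-4, 0) → (-12, 0); (2, 3) → (6, -9); (6, -9/2) → (18, 27/2); (4, -3) → (12, 9)
T4 reflect across x = 0: (-12, 0) → (12, 0); (6, -9) → (-6, -9); (18, 27/2) → (-18, 27/2); (12, 9) → (-12, 9)
T5 translate by (3, 5): (12, 0) → (15, 5); (-6, -9) → (-3, -4); (-18, 27/2) → (-15, 37/2); (-12, 9) → (-9, 14)
T6 translate by (5, -5): (15, 5) → (20, 0); (-3, -4) → (2, -9); (-15, 37/2) → (-10, 27/2); (-9, 14) → (-4, 9)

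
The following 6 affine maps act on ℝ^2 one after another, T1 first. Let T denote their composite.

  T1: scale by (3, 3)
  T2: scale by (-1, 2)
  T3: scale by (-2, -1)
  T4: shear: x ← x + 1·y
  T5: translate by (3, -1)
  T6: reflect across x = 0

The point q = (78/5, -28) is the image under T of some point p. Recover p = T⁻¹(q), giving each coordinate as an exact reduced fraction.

p = (7/5, 9/2)

T1 = [3 0 0; 0 3 0; 0 0 1]
T2·T1 = [-3 0 0; 0 6 0; 0 0 1]
T3·…·T1 = [6 0 0; 0 -6 0; 0 0 1]
T4·…·T1 = [6 -6 0; 0 -6 0; 0 0 1]
T5·…·T1 = [6 -6 3; 0 -6 -1; 0 0 1]
T6·…·T1 = [-6 6 -3; 0 -6 -1; 0 0 1]
det M = 36; M⁻¹ = [-1/6 -1/6 -2/3; 0 -1/6 -1/6; 0 0 1]
M⁻¹ · (78/5, -28)ᵀ = (7/5, 9/2)ᵀ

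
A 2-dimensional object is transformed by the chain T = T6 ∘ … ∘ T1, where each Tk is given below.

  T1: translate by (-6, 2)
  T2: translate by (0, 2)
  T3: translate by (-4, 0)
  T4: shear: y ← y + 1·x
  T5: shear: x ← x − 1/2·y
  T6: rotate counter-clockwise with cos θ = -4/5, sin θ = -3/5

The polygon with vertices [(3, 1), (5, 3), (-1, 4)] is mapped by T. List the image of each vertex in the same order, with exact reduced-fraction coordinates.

image vertices: (18/5, 26/5), (6, 2), (29/5, 81/10)

T1 translate by (-6, 2): (3, 1) → (-3, 3); (5, 3) → (-1, 5); (-1, 4) → (-7, 6)
T2 translate by (0, 2): (-3, 3) → (-3, 5); (-1, 5) → (-1, 7); (-7, 6) → (-7, 8)
T3 translate by (-4, 0): (-3, 5) → (-7, 5); (-1, 7) → (-5, 7); (-7, 8) → (-11, 8)
T4 shear: y ← y + 1·x: (-7, 5) → (-7, -2); (-5, 7) → (-5, 2); (-11, 8) → (-11, -3)
T5 shear: x ← x − 1/2·y: (-7, -2) → (-6, -2); (-5, 2) → (-6, 2); (-11, -3) → (-19/2, -3)
T6 rotate counter-clockwise with cos θ = -4/5, sin θ = -3/5: (-6, -2) → (18/5, 26/5); (-6, 2) → (6, 2); (-19/2, -3) → (29/5, 81/10)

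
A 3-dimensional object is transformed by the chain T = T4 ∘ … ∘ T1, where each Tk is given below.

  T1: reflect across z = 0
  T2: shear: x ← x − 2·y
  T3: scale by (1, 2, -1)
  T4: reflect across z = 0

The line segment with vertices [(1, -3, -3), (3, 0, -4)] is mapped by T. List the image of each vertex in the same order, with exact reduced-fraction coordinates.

T1 reflect across z = 0: (1, -3, -3) → (1, -3, 3); (3, 0, -4) → (3, 0, 4)
T2 shear: x ← x − 2·y: (1, -3, 3) → (7, -3, 3); (3, 0, 4) → (3, 0, 4)
T3 scale by (1, 2, -1): (7, -3, 3) → (7, -6, -3); (3, 0, 4) → (3, 0, -4)
T4 reflect across z = 0: (7, -6, -3) → (7, -6, 3); (3, 0, -4) → (3, 0, 4)

image vertices: (7, -6, 3), (3, 0, 4)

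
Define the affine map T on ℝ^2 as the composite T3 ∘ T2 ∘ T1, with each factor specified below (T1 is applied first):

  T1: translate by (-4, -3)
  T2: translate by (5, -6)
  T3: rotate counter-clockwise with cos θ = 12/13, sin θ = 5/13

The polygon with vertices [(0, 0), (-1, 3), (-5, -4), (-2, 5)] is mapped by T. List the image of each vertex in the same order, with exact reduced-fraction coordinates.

T1 translate by (-4, -3): (0, 0) → (-4, -3); (-1, 3) → (-5, 0); (-5, -4) → (-9, -7); (-2, 5) → (-6, 2)
T2 translate by (5, -6): (-4, -3) → (1, -9); (-5, 0) → (0, -6); (-9, -7) → (-4, -13); (-6, 2) → (-1, -4)
T3 rotate counter-clockwise with cos θ = 12/13, sin θ = 5/13: (1, -9) → (57/13, -103/13); (0, -6) → (30/13, -72/13); (-4, -13) → (17/13, -176/13); (-1, -4) → (8/13, -53/13)

image vertices: (57/13, -103/13), (30/13, -72/13), (17/13, -176/13), (8/13, -53/13)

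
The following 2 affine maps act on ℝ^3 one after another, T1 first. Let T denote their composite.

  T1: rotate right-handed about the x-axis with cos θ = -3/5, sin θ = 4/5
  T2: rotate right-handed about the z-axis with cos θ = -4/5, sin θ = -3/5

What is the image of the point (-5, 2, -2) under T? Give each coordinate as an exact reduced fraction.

T(p) = (106/25, 67/25, 14/5)

T1 rotate right-handed about the x-axis with cos θ = -3/5, sin θ = 4/5: (-5, 2, -2) → (-5, 2/5, 14/5)
T2 rotate right-handed about the z-axis with cos θ = -4/5, sin θ = -3/5: (-5, 2/5, 14/5) → (106/25, 67/25, 14/5)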